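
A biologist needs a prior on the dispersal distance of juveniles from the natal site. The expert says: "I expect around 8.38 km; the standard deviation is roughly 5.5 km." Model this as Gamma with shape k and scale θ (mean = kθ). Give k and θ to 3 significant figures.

For Gamma(k, scale θ): mean = kθ, variance = kθ², so CV = 1/√k.
CV = SD/mean = 5.5/8.38 = 0.6563, hence k = 1/CV² = 2.32.
Then θ = mean/k = 8.38/2.32 = 3.61.

k ≈ 2.32, θ ≈ 3.61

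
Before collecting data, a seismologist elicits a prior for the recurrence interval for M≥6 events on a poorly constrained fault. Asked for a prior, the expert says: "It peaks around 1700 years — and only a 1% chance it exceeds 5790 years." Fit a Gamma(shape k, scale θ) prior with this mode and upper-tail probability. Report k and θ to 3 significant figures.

Gamma(k,θ) with k>1 has mode (k−1)θ, so θ = 1700/(k−1).
Need P(X < 5790) = 0.99 with θ tied to k this way. Start at k = 2, θ = 1700: P(X<5790) ≈ 0.854.
Too low — raise k to concentrate. Iterating converges to k ≈ 3.9.
Then θ = 1700/(3.9−1) ≈ 585.

k ≈ 3.9, θ ≈ 585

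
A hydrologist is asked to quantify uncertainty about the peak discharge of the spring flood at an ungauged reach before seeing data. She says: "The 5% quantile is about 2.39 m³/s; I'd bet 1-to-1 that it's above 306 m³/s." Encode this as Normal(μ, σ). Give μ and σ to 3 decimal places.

The p-quantile of Normal(μ,σ) is μ + z_p·σ, with z_{0.05} = -1.645 and z_{0.5} = 0.
Eliminate σ: μ = (z₂·x₁ − z₁·x₂)/(z₂ − z₁) = (0·2.39 − (-1.645)·306)/1.645 = 306.000.
Then σ = (x₂ − x₁)/(z₂ − z₁) = (306 − 2.39)/1.645 = 184.582.

μ = 306.000, σ = 184.582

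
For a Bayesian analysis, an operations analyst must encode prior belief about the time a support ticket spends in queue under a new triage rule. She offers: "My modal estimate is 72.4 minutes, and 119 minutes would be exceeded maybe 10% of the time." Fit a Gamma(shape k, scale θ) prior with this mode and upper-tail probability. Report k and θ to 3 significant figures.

Gamma(k,θ) with k>1 has mode (k−1)θ, so θ = 72.4/(k−1).
Need P(X < 119) = 0.9 with θ tied to k this way. Start at k = 2, θ = 72.4: P(X<119) ≈ 0.489.
Too low — raise k to concentrate. Iterating converges to k ≈ 8.64.
Then θ = 72.4/(8.64−1) ≈ 9.48.

k ≈ 8.64, θ ≈ 9.48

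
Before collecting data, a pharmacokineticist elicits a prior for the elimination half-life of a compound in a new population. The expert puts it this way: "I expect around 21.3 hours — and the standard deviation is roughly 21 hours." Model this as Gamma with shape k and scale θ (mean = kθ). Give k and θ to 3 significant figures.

k ≈ 1.03, θ ≈ 20.7

For Gamma(k, scale θ): mean = kθ, variance = kθ², so CV = 1/√k.
CV = SD/mean = 21/21.3 = 0.9859, hence k = 1/CV² = 1.03.
Then θ = mean/k = 21.3/1.03 = 20.7.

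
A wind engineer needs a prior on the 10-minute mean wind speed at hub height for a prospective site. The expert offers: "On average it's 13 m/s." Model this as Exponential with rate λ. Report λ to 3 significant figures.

Exponential mean = 1/λ, so λ = 1/13.0 = 0.0769.

λ ≈ 0.0769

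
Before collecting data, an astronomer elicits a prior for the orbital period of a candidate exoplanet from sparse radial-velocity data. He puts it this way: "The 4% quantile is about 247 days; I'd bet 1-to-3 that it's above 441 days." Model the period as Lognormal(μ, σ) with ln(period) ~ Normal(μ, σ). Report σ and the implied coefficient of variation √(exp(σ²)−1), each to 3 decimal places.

σ ≈ 0.239, CV ≈ 0.242

If T ~ Lognormal(μ,σ) then ln T ~ Normal(μ,σ), so the p-quantile of ln T is μ + z_p·σ.
ln(247) = 5.509 and ln(441) = 6.089; z_{0.04} = -1.751, z_{0.75} = 0.6745.
σ = (6.089 − 5.509)/(0.6745 − (-1.751)) = 0.239.
μ = 5.509 − (-1.751)·0.239 = 5.928.
CV = √(exp(σ²)−1) = √(exp(0.0571)−1) = 0.242.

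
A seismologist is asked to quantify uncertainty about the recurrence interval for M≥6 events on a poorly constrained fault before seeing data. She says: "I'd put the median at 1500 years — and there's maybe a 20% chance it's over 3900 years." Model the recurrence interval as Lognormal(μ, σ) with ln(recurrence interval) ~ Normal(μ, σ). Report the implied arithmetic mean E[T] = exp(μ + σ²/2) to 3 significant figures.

If T ~ Lognormal(μ,σ) then ln T ~ Normal(μ,σ), so the p-quantile of ln T is μ + z_p·σ.
ln(1500) = 7.313 and ln(3900) = 8.269; z_{0.5} = 0, z_{0.8} = 0.8416.
σ = (8.269 − 7.313)/(0.8416 − (0)) = 1.135.
μ = 7.313 − (0)·1.135 = 7.313.
E[T] = exp(μ + σ²/2) = exp(7.313 + 0.6445) = 2860 years.

E[T] ≈ 2860 years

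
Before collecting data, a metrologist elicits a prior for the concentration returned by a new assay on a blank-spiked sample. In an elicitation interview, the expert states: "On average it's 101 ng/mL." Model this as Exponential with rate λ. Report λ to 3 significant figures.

Exponential mean = 1/λ, so λ = 1/101.0 = 0.0099.

λ ≈ 0.0099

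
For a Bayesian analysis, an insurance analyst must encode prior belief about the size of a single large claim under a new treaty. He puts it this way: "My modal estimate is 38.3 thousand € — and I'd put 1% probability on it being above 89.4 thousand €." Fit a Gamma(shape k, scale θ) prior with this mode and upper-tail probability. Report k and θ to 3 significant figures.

Gamma(k,θ) with k>1 has mode (k−1)θ, so θ = 38.3/(k−1).
Need P(X < 89.4) = 0.99 with θ tied to k this way. Start at k = 2, θ = 38.3: P(X<89.4) ≈ 0.677.
Too low — raise k to concentrate. Iterating converges to k ≈ 7.63.
Then θ = 38.3/(7.63−1) ≈ 5.78.

k ≈ 7.63, θ ≈ 5.78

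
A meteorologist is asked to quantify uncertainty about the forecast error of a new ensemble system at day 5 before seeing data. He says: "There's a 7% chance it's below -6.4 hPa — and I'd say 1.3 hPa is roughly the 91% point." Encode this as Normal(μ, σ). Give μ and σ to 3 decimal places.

The p-quantile of Normal(μ,σ) is μ + z_p·σ, with z_{0.07} = -1.476 and z_{0.91} = 1.341.
Eliminate σ: μ = (z₂·x₁ − z₁·x₂)/(z₂ − z₁) = (1.341·-6.4 − (-1.476)·1.3)/2.817 = -2.365.
Then σ = (x₂ − x₁)/(z₂ − z₁) = (1.3 − -6.4)/2.817 = 2.734.

μ = -2.365, σ = 2.734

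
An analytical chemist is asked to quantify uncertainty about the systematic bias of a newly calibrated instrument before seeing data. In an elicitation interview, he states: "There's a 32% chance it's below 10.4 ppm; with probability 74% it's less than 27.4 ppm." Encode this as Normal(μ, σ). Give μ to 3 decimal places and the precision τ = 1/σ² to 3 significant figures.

The p-quantile of Normal(μ,σ) is μ + z_p·σ, with z_{0.32} = -0.4677 and z_{0.74} = 0.6433.
Eliminate σ: μ = (z₂·x₁ − z₁·x₂)/(z₂ − z₁) = (0.6433·10.4 − (-0.4677)·27.4)/1.111 = 17.556.
Then σ = (x₂ − x₁)/(z₂ − z₁) = (27.4 − 10.4)/1.111 = 15.301.
Precision τ = 1/σ² = 1/15.3² = 0.00427.

μ = 17.556, τ = 0.00427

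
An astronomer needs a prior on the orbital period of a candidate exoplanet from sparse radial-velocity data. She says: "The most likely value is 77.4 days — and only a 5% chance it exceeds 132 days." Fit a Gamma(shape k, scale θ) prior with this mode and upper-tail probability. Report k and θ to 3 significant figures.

k ≈ 10.8, θ ≈ 7.9

Gamma(k,θ) with k>1 has mode (k−1)θ, so θ = 77.4/(k−1).
Need P(X < 132) = 0.95 with θ tied to k this way. Start at k = 2, θ = 77.4: P(X<132) ≈ 0.508.
Too low — raise k to concentrate. Iterating converges to k ≈ 10.8.
Then θ = 77.4/(10.8−1) ≈ 7.9.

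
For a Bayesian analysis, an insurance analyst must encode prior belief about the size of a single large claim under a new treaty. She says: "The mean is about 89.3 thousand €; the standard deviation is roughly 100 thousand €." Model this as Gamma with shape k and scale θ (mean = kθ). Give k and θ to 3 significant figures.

For Gamma(k, scale θ): mean = kθ, variance = kθ², so CV = 1/√k.
CV = SD/mean = 100/89.3 = 1.12, hence k = 1/CV² = 0.797.
Then θ = mean/k = 89.3/0.797 = 112.

k ≈ 0.797, θ ≈ 112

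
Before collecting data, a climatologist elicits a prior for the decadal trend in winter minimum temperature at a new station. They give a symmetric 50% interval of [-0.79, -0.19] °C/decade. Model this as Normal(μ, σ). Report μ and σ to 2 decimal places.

μ = -0.49, σ = 0.44

A symmetric 50% interval runs μ ± z·σ with z = 0.6745.
Half-width = 0.3, so σ = 0.3/0.6745 = 0.44.
μ is the interval midpoint, -0.49.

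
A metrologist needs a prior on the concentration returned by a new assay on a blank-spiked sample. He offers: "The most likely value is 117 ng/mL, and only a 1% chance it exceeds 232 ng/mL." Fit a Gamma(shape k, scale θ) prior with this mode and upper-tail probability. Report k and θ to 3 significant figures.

Gamma(k,θ) with k>1 has mode (k−1)θ, so θ = 117/(k−1).
Need P(X < 232) = 0.99 with θ tied to k this way. Start at k = 2, θ = 117: P(X<232) ≈ 0.589.
Too low — raise k to concentrate. Iterating converges to k ≈ 11.5.
Then θ = 117/(11.5−1) ≈ 11.1.

k ≈ 11.5, θ ≈ 11.1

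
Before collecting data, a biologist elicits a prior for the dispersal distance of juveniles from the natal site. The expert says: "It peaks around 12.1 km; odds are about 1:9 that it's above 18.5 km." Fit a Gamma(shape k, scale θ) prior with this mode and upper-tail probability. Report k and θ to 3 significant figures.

k ≈ 11.4, θ ≈ 1.17

Gamma(k,θ) with k>1 has mode (k−1)θ, so θ = 12.1/(k−1).
Need P(X < 18.5) = 0.9 with θ tied to k this way. Start at k = 2, θ = 12.1: P(X<18.5) ≈ 0.452.
Too low — raise k to concentrate. Iterating converges to k ≈ 11.4.
Then θ = 12.1/(11.4−1) ≈ 1.17.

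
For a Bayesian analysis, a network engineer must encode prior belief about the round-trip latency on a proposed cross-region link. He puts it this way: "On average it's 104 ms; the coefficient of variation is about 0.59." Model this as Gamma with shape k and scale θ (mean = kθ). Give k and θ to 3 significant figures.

k ≈ 2.87, θ ≈ 36.2

For Gamma(k, scale θ): mean = kθ, variance = kθ², so CV = 1/√k.
CV = 0.59, hence k = 1/CV² = 2.87.
Then θ = mean/k = 104/2.87 = 36.2.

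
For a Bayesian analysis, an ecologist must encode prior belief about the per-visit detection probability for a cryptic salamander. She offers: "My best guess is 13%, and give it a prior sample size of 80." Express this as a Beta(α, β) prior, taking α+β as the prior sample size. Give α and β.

Under the effective-sample-size interpretation, Beta(α, β) has prior mean α/(α+β) and prior sample size α+β.
So α+β = 80 and α/(α+β) = 0.13, giving α = 0.13·80 = 10.4 and β = 80 − 10.4 = 69.6.

α = 10.4, β = 69.6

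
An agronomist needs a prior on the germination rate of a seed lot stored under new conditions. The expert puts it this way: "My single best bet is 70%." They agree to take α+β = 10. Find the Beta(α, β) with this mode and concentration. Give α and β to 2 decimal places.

α = 6.60, β = 3.40

For α,β > 1 the Beta mode is (α−1)/(α+β−2). With α+β = 10, the mode is (α−1)/8.
Set (α−1)/8 = 0.7 → α = 1 + 0.7·8 = 6.60.
β = 10 − α = 3.40.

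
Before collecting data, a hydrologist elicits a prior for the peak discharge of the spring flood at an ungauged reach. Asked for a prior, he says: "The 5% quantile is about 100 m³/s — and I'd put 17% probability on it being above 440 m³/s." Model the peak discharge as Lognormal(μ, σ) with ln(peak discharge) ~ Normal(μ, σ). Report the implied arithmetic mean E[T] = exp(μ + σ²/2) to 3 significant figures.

E[T] ≈ 300 m³/s

If T ~ Lognormal(μ,σ) then ln T ~ Normal(μ,σ), so the p-quantile of ln T is μ + z_p·σ.
ln(100) = 4.605 and ln(440) = 6.087; z_{0.05} = -1.645, z_{0.83} = 0.9542.
σ = (6.087 − 4.605)/(0.9542 − (-1.645)) = 0.570.
μ = 4.605 − (-1.645)·0.570 = 5.543.
E[T] = exp(μ + σ²/2) = exp(5.543 + 0.1625) = 300 m³/s.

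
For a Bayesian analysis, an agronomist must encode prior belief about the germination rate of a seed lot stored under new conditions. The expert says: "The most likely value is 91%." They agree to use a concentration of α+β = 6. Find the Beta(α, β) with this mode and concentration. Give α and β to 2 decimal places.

For α,β > 1 the Beta mode is (α−1)/(α+β−2). With α+β = 6, the mode is (α−1)/4.
Set (α−1)/4 = 0.91 → α = 1 + 0.91·4 = 4.64.
β = 6 − α = 1.36.

α = 4.64, β = 1.36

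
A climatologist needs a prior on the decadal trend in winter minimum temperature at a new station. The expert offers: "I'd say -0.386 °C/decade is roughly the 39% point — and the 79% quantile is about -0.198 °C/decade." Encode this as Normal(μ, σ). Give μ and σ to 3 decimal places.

The p-quantile of Normal(μ,σ) is μ + z_p·σ, with z_{0.39} = -0.2793 and z_{0.79} = 0.8064.
Eliminate σ: μ = (z₂·x₁ − z₁·x₂)/(z₂ − z₁) = (0.8064·-0.386 − (-0.2793)·-0.198)/1.086 = -0.338.
Then σ = (x₂ − x₁)/(z₂ − z₁) = (-0.198 − -0.386)/1.086 = 0.173.

μ = -0.338, σ = 0.173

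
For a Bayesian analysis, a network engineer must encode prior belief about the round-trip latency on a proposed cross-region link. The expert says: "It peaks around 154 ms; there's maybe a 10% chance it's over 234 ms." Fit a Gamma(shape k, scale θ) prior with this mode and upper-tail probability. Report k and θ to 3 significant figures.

k ≈ 11.6, θ ≈ 14.5

Gamma(k,θ) with k>1 has mode (k−1)θ, so θ = 154/(k−1).
Need P(X < 234) = 0.9 with θ tied to k this way. Start at k = 2, θ = 154: P(X<234) ≈ 0.449.
Too low — raise k to concentrate. Iterating converges to k ≈ 11.6.
Then θ = 154/(11.6−1) ≈ 14.5.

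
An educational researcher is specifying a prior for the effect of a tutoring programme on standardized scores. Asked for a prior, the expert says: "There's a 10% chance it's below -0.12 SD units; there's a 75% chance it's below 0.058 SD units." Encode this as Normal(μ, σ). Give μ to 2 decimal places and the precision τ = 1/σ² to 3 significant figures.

μ = -0.00, τ = 121

The p-quantile of Normal(μ,σ) is μ + z_p·σ, with z_{0.1} = -1.282 and z_{0.75} = 0.6745.
Eliminate σ: μ = (z₂·x₁ − z₁·x₂)/(z₂ − z₁) = (0.6745·-0.12 − (-1.282)·0.058)/1.956 = -0.00.
Then σ = (x₂ − x₁)/(z₂ − z₁) = (0.058 − -0.12)/1.956 = 0.09.
Precision τ = 1/σ² = 1/0.091² = 121.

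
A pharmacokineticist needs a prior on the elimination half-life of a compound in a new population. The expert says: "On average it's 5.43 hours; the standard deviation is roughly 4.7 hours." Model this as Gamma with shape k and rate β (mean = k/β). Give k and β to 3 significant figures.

k ≈ 1.33, β ≈ 0.246

For Gamma(k, rate β): mean = k/β, variance = k/β², so CV = 1/√k.
CV = SD/mean = 4.7/5.43 = 0.8656, hence k = 1/CV² = 1.33.
Then β = k/mean = 1.33/5.43 = 0.246.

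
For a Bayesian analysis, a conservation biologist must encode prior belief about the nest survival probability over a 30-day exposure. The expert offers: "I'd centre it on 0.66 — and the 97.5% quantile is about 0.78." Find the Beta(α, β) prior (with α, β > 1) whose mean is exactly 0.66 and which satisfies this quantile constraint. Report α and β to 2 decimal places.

With mean 0.66 fixed, write α = 0.66s, β = 0.34s where s = α+β.
Need P(θ < 0.78) = 0.975 under Beta(0.66s, 0.34s). Normal approximation: (q−m)/√(m(1−m)/s) ≈ z_{0.975} = 1.96, so s ≈ 0.66·0.34·(1.96)²/(0.78−0.66)² = 59.9.
At s = 59.9: P(θ<0.78) ≈ 0.982. Adjusting to match 0.975 gives s ≈ 53.01.
So α = 0.66·53.01 ≈ 34.99, β = 0.34·53.01 ≈ 18.02.

α ≈ 34.99, β ≈ 18.02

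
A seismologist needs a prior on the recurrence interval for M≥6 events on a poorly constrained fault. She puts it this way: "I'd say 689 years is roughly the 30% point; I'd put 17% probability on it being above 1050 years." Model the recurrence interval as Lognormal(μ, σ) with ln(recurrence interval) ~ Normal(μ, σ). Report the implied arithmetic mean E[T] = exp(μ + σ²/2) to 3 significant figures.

E[T] ≈ 833 years

If T ~ Lognormal(μ,σ) then ln T ~ Normal(μ,σ), so the p-quantile of ln T is μ + z_p·σ.
ln(689) = 6.535 and ln(1050) = 6.957; z_{0.3} = -0.5244, z_{0.83} = 0.9542.
σ = (6.957 − 6.535)/(0.9542 − (-0.5244)) = 0.285.
μ = 6.535 − (-0.5244)·0.285 = 6.685.
E[T] = exp(μ + σ²/2) = exp(6.685 + 0.0406) = 833 years.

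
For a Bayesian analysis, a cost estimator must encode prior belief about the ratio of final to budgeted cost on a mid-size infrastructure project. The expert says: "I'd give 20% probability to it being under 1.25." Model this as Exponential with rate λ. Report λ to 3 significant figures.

λ ≈ 0.179

P(T < 1.25) = 1 − e^(−λ·1.25) = 0.2, so λ = −ln(1−0.2)/1.25 = −ln(0.8)/1.25 = 0.179.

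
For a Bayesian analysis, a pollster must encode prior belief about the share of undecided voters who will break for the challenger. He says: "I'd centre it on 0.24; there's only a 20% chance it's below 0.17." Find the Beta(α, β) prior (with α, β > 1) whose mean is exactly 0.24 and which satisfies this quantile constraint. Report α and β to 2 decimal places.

α ≈ 6.56, β ≈ 20.77

With mean 0.24 fixed, write α = 0.24s, β = 0.76s where s = α+β.
Need P(θ < 0.17) = 0.2 under Beta(0.24s, 0.76s). Normal approximation: (q−m)/√(m(1−m)/s) ≈ z_{0.2} = -0.842, so s ≈ 0.24·0.76·(-0.842)²/(0.17−0.24)² = 26.4.
At s = 26.4: P(θ<0.17) ≈ 0.205. Adjusting to match 0.2 gives s ≈ 27.33.
So α = 0.24·27.33 ≈ 6.56, β = 0.76·27.33 ≈ 20.77.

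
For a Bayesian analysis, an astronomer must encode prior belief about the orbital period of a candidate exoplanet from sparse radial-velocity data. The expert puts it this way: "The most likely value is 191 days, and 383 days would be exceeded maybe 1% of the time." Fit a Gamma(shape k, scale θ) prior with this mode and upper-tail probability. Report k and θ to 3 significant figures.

Gamma(k,θ) with k>1 has mode (k−1)θ, so θ = 191/(k−1).
Need P(X < 383) = 0.99 with θ tied to k this way. Start at k = 2, θ = 191: P(X<383) ≈ 0.595.
Too low — raise k to concentrate. Iterating converges to k ≈ 11.1.
Then θ = 191/(11.1−1) ≈ 18.8.

k ≈ 11.1, θ ≈ 18.8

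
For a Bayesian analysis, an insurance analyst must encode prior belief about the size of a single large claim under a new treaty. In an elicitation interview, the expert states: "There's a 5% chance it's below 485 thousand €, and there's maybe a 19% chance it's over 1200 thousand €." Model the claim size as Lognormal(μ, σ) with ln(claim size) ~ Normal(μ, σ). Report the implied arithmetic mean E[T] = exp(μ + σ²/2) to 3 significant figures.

E[T] ≈ 934 thousand €

If T ~ Lognormal(μ,σ) then ln T ~ Normal(μ,σ), so the p-quantile of ln T is μ + z_p·σ.
ln(485) = 6.184 and ln(1200) = 7.09; z_{0.05} = -1.645, z_{0.81} = 0.8779.
σ = (7.09 − 6.184)/(0.8779 − (-1.645)) = 0.359.
μ = 6.184 − (-1.645)·0.359 = 6.775.
E[T] = exp(μ + σ²/2) = exp(6.775 + 0.0645) = 934 thousand €.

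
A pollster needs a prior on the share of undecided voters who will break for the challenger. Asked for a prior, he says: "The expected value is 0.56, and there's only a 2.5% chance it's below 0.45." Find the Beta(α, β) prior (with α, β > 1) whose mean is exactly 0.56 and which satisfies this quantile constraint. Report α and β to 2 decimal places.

α ≈ 44.17, β ≈ 34.70

With mean 0.56 fixed, write α = 0.56s, β = 0.44s where s = α+β.
Need P(θ < 0.45) = 0.025 under Beta(0.56s, 0.44s). Normal approximation: (q−m)/√(m(1−m)/s) ≈ z_{0.025} = -1.96, so s ≈ 0.56·0.44·(-1.96)²/(0.45−0.56)² = 78.2.
At s = 78.2: P(θ<0.45) ≈ 0.025. Adjusting to match 0.025 gives s ≈ 78.87.
So α = 0.56·78.87 ≈ 44.17, β = 0.44·78.87 ≈ 34.70.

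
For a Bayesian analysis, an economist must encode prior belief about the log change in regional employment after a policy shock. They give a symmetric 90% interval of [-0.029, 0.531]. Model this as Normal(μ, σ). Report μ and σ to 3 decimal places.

μ = 0.251, σ = 0.170

A symmetric 90% interval runs μ ± z·σ with z = 1.645.
Half-width = 0.28, so σ = 0.28/1.645 = 0.170.
μ is the interval midpoint, 0.251.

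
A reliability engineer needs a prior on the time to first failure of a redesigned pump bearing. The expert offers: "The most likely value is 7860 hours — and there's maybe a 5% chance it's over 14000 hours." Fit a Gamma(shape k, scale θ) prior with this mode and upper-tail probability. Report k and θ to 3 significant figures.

k ≈ 9.37, θ ≈ 939

Gamma(k,θ) with k>1 has mode (k−1)θ, so θ = 7860/(k−1).
Need P(X < 14000) = 0.95 with θ tied to k this way. Start at k = 2, θ = 7860: P(X<14000) ≈ 0.532.
Too low — raise k to concentrate. Iterating converges to k ≈ 9.37.
Then θ = 7860/(9.37−1) ≈ 939.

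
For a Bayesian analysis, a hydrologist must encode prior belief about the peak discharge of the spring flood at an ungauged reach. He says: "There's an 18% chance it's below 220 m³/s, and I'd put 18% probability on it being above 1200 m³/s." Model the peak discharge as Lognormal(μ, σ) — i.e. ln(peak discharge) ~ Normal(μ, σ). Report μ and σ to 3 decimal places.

μ ≈ 6.242, σ ≈ 0.927

If T ~ Lognormal(μ,σ) then ln T ~ Normal(μ,σ), so the p-quantile of ln T is μ + z_p·σ.
ln(220) = 5.394 and ln(1200) = 7.09; z_{0.18} = -0.9154, z_{0.82} = 0.9154.
σ = (7.09 − 5.394)/(0.9154 − (-0.9154)) = 0.927.
μ = 5.394 − (-0.9154)·0.927 = 6.242.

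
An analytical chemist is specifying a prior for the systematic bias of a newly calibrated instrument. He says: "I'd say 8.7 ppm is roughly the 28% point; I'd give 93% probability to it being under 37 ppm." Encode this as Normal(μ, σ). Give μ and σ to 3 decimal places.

The p-quantile of Normal(μ,σ) is μ + z_p·σ, with z_{0.28} = -0.5828 and z_{0.93} = 1.476.
Eliminate σ: μ = (z₂·x₁ − z₁·x₂)/(z₂ − z₁) = (1.476·8.7 − (-0.5828)·37)/2.059 = 16.712.
Then σ = (x₂ − x₁)/(z₂ − z₁) = (37 − 8.7)/2.059 = 13.747.

μ = 16.712, σ = 13.747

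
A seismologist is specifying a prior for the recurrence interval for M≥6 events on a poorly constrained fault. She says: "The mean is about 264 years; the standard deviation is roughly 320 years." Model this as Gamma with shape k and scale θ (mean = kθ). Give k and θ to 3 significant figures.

For Gamma(k, scale θ): mean = kθ, variance = kθ², so CV = 1/√k.
CV = SD/mean = 320/264 = 1.212, hence k = 1/CV² = 0.681.
Then θ = mean/k = 264/0.681 = 388.

k ≈ 0.681, θ ≈ 388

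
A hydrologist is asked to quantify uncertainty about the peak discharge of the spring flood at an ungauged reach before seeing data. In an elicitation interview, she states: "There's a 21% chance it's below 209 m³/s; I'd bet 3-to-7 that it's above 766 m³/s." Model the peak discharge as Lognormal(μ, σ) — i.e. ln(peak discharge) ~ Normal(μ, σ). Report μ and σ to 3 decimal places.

μ ≈ 6.129, σ ≈ 0.976

If T ~ Lognormal(μ,σ) then ln T ~ Normal(μ,σ), so the p-quantile of ln T is μ + z_p·σ.
ln(209) = 5.342 and ln(766) = 6.641; z_{0.21} = -0.8064, z_{0.7} = 0.5244.
σ = (6.641 − 5.342)/(0.5244 − (-0.8064)) = 0.976.
μ = 5.342 − (-0.8064)·0.976 = 6.129.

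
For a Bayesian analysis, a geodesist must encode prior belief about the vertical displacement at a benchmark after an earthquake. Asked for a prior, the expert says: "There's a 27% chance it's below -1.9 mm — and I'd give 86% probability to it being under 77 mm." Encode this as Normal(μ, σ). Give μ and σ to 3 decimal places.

μ = 26.657, σ = 46.600

The p-quantile of Normal(μ,σ) is μ + z_p·σ, with z_{0.27} = -0.6128 and z_{0.86} = 1.08.
Eliminate σ: μ = (z₂·x₁ − z₁·x₂)/(z₂ − z₁) = (1.08·-1.9 − (-0.6128)·77)/1.693 = 26.657.
Then σ = (x₂ − x₁)/(z₂ − z₁) = (77 − -1.9)/1.693 = 46.600.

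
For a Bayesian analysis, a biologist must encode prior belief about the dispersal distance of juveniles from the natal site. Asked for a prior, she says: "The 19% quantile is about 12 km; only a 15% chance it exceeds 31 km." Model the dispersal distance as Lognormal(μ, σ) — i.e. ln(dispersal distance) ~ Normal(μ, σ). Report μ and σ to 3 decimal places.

μ ≈ 2.920, σ ≈ 0.496

If T ~ Lognormal(μ,σ) then ln T ~ Normal(μ,σ), so the p-quantile of ln T is μ + z_p·σ.
ln(12) = 2.485 and ln(31) = 3.434; z_{0.19} = -0.8779, z_{0.85} = 1.036.
σ = (3.434 − 2.485)/(1.036 − (-0.8779)) = 0.496.
μ = 2.485 − (-0.8779)·0.496 = 2.920.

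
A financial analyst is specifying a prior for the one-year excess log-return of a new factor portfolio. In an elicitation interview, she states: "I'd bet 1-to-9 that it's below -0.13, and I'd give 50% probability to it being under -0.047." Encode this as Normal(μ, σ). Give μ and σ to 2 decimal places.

μ = -0.05, σ = 0.06

The p-quantile of Normal(μ,σ) is μ + z_p·σ, with z_{0.1} = -1.282 and z_{0.5} = 0.
Eliminate σ: μ = (z₂·x₁ − z₁·x₂)/(z₂ − z₁) = (0·-0.13 − (-1.282)·-0.047)/1.282 = -0.05.
Then σ = (x₂ − x₁)/(z₂ − z₁) = (-0.047 − -0.13)/1.282 = 0.06.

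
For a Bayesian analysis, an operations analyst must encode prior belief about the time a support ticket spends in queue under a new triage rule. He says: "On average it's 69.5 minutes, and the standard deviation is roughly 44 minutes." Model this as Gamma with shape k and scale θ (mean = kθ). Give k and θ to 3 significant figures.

k ≈ 2.49, θ ≈ 27.9

For Gamma(k, scale θ): mean = kθ, variance = kθ², so CV = 1/√k.
CV = SD/mean = 44/69.5 = 0.6331, hence k = 1/CV² = 2.49.
Then θ = mean/k = 69.5/2.49 = 27.9.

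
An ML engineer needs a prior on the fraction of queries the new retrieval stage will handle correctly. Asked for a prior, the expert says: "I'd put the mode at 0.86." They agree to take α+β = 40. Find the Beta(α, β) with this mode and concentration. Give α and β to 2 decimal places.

For α,β > 1 the Beta mode is (α−1)/(α+β−2). With α+β = 40, the mode is (α−1)/38.
Set (α−1)/38 = 0.86 → α = 1 + 0.86·38 = 33.68.
β = 40 − α = 6.32.

α = 33.68, β = 6.32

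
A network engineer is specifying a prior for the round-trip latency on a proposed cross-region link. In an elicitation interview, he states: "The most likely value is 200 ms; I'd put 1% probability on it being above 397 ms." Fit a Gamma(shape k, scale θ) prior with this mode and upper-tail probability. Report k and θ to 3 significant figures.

k ≈ 11.5, θ ≈ 19.1

Gamma(k,θ) with k>1 has mode (k−1)θ, so θ = 200/(k−1).
Need P(X < 397) = 0.99 with θ tied to k this way. Start at k = 2, θ = 200: P(X<397) ≈ 0.590.
Too low — raise k to concentrate. Iterating converges to k ≈ 11.5.
Then θ = 200/(11.5−1) ≈ 19.1.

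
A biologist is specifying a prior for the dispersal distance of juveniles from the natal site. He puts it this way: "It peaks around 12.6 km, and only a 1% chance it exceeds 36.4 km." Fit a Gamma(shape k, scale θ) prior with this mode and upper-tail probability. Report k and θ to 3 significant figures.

k ≈ 5.04, θ ≈ 3.12

Gamma(k,θ) with k>1 has mode (k−1)θ, so θ = 12.6/(k−1).
Need P(X < 36.4) = 0.99 with θ tied to k this way. Start at k = 2, θ = 12.6: P(X<36.4) ≈ 0.784.
Too low — raise k to concentrate. Iterating converges to k ≈ 5.04.
Then θ = 12.6/(5.04−1) ≈ 3.12.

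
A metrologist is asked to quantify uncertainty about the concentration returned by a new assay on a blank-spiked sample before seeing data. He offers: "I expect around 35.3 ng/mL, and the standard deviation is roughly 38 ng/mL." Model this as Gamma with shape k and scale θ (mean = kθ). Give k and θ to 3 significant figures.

k ≈ 0.863, θ ≈ 40.9

For Gamma(k, scale θ): mean = kθ, variance = kθ², so CV = 1/√k.
CV = SD/mean = 38/35.3 = 1.076, hence k = 1/CV² = 0.863.
Then θ = mean/k = 35.3/0.863 = 40.9.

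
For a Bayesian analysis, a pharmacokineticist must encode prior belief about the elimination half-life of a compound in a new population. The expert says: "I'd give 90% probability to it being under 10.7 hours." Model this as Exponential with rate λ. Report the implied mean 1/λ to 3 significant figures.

P(T < 10.7) = 1 − e^(−λ·10.7) = 0.9, so λ = −ln(1−0.9)/10.7 = −ln(0.1)/10.7 = 0.215.
Mean = 1/λ = 4.65 hours.

mean ≈ 4.65 hours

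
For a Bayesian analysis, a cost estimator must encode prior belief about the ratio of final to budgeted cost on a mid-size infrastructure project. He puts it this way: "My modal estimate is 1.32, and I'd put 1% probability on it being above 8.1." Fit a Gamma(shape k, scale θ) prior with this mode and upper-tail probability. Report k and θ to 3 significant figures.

Gamma(k,θ) with k>1 has mode (k−1)θ, so θ = 1.32/(k−1).
Need P(X < 8.1) = 0.99 with θ tied to k this way. Start at k = 2, θ = 1.32: P(X<8.1) ≈ 0.985.
Too low — raise k to concentrate. Iterating converges to k ≈ 2.12.
Then θ = 1.32/(2.12−1) ≈ 1.18.

k ≈ 2.12, θ ≈ 1.18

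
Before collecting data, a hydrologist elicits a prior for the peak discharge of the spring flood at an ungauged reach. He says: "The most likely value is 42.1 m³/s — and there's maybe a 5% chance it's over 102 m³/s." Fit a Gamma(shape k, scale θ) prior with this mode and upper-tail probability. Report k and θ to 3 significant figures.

k ≈ 4.48, θ ≈ 12.1

Gamma(k,θ) with k>1 has mode (k−1)θ, so θ = 42.1/(k−1).
Need P(X < 102) = 0.95 with θ tied to k this way. Start at k = 2, θ = 42.1: P(X<102) ≈ 0.696.
Too low — raise k to concentrate. Iterating converges to k ≈ 4.48.
Then θ = 42.1/(4.48−1) ≈ 12.1.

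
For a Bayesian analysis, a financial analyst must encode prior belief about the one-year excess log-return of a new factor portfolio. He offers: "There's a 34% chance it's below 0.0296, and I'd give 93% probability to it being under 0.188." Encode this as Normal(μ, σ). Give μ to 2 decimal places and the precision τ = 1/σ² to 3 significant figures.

μ = 0.06, τ = 142

For Normal(μ,σ), the p-quantile is μ + z_p·σ. Here z_{0.34} = -0.4125, z_{0.93} = 1.476.
So 0.0296 = μ − 0.4125σ and 0.188 = μ + 1.476σ.
Subtracting: σ = (0.188 − 0.0296)/(1.476 − (-0.4125)) = 0.08.
Then μ = 0.0296 − (-0.4125)·0.08 = 0.06.
Precision τ = 1/σ² = 1/0.08389² = 142.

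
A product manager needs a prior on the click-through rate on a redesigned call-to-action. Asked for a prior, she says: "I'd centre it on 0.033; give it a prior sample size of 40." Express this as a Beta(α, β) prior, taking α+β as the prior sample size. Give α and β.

Under the effective-sample-size interpretation, Beta(α, β) has prior mean α/(α+β) and prior sample size α+β.
So α+β = 40 and α/(α+β) = 0.033, giving α = 0.033·40 = 1.32 and β = 40 − 1.32 = 38.68.

α = 1.32, β = 38.68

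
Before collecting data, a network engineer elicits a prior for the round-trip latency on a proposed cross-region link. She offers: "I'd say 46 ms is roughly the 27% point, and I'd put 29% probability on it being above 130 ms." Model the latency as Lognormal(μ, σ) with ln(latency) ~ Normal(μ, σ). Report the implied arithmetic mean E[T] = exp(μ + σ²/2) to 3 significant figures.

E[T] ≈ 118 ms

If T ~ Lognormal(μ,σ) then ln T ~ Normal(μ,σ), so the p-quantile of ln T is μ + z_p·σ.
ln(46) = 3.829 and ln(130) = 4.868; z_{0.27} = -0.6128, z_{0.71} = 0.5534.
σ = (4.868 − 3.829)/(0.5534 − (-0.6128)) = 0.891.
μ = 3.829 − (-0.6128)·0.891 = 4.375.
E[T] = exp(μ + σ²/2) = exp(4.375 + 0.3968) = 118 ms.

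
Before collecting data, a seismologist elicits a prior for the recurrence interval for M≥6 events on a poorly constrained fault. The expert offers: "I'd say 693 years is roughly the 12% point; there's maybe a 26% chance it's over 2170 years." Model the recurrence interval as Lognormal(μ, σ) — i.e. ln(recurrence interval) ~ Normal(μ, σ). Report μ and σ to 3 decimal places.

If T ~ Lognormal(μ,σ) then ln T ~ Normal(μ,σ), so the p-quantile of ln T is μ + z_p·σ.
ln(693) = 6.541 and ln(2170) = 7.682; z_{0.12} = -1.175, z_{0.74} = 0.6433.
σ = (7.682 − 6.541)/(0.6433 − (-1.175)) = 0.628.
μ = 6.541 − (-1.175)·0.628 = 7.279.

μ ≈ 7.279, σ ≈ 0.628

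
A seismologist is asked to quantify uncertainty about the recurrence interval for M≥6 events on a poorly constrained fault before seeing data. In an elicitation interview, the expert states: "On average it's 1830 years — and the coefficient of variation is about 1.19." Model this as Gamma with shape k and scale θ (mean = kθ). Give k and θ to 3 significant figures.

k ≈ 0.706, θ ≈ 2590

For Gamma(k, scale θ): mean = kθ, variance = kθ², so CV = 1/√k.
CV = 1.19, hence k = 1/CV² = 0.706.
Then θ = mean/k = 1830/0.706 = 2590.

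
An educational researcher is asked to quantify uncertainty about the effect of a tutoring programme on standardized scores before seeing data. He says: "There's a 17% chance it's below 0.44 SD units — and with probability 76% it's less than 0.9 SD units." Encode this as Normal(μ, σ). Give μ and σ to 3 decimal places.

μ = 0.704, σ = 0.277

The p-quantile of Normal(μ,σ) is μ + z_p·σ, with z_{0.17} = -0.9542 and z_{0.76} = 0.7063.
Eliminate σ: μ = (z₂·x₁ − z₁·x₂)/(z₂ − z₁) = (0.7063·0.44 − (-0.9542)·0.9)/1.66 = 0.704.
Then σ = (x₂ − x₁)/(z₂ − z₁) = (0.9 − 0.44)/1.66 = 0.277.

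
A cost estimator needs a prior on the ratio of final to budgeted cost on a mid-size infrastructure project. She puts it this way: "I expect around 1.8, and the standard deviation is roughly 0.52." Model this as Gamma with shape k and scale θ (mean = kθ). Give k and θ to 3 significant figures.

k ≈ 12, θ ≈ 0.15

For Gamma(k, scale θ): mean = kθ, variance = kθ², so CV = 1/√k.
CV = SD/mean = 0.52/1.8 = 0.2889, hence k = 1/CV² = 12.
Then θ = mean/k = 1.8/12 = 0.15.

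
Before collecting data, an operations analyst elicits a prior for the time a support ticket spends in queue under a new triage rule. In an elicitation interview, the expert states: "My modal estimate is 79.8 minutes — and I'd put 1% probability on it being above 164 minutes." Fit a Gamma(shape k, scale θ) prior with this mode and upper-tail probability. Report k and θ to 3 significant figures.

k ≈ 10.4, θ ≈ 8.47

Gamma(k,θ) with k>1 has mode (k−1)θ, so θ = 79.8/(k−1).
Need P(X < 164) = 0.99 with θ tied to k this way. Start at k = 2, θ = 79.8: P(X<164) ≈ 0.609.
Too low — raise k to concentrate. Iterating converges to k ≈ 10.4.
Then θ = 79.8/(10.4−1) ≈ 8.47.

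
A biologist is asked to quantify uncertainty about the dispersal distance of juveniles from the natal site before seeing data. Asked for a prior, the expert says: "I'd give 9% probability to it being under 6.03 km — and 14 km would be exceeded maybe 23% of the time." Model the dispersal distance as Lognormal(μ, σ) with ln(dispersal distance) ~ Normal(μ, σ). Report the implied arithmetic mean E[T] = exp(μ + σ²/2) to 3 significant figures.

If T ~ Lognormal(μ,σ) then ln T ~ Normal(μ,σ), so the p-quantile of ln T is μ + z_p·σ.
ln(6.03) = 1.797 and ln(14) = 2.639; z_{0.09} = -1.341, z_{0.77} = 0.7388.
σ = (2.639 − 1.797)/(0.7388 − (-1.341)) = 0.405.
μ = 1.797 − (-1.341)·0.405 = 2.340.
E[T] = exp(μ + σ²/2) = exp(2.340 + 0.0820) = 11.3 km.

E[T] ≈ 11.3 km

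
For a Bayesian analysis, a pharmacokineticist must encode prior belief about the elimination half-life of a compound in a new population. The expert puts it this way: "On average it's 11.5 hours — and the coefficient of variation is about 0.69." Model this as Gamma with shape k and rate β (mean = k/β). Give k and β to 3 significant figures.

k ≈ 2.1, β ≈ 0.183

For Gamma(k, rate β): mean = k/β, variance = k/β², so CV = 1/√k.
CV = 0.69, hence k = 1/CV² = 2.1.
Then β = k/mean = 2.1/11.5 = 0.183.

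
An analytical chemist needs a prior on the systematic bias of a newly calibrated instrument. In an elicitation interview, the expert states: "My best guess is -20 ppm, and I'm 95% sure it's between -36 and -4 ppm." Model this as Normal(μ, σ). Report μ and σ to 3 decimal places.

μ = -20.000, σ = 8.163

A symmetric 95% interval runs μ ± z·σ with z = 1.96.
Half-width = 16, so σ = 16/1.96 = 8.163.
μ is the stated best guess, -20.000.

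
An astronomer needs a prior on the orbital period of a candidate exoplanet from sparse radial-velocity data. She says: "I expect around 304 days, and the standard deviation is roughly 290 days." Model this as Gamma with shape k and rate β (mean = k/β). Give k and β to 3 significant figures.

k ≈ 1.1, β ≈ 0.00361

For Gamma(k, rate β): mean = k/β, variance = k/β², so CV = 1/√k.
CV = SD/mean = 290/304 = 0.9539, hence k = 1/CV² = 1.1.
Then β = k/mean = 1.1/304 = 0.00361.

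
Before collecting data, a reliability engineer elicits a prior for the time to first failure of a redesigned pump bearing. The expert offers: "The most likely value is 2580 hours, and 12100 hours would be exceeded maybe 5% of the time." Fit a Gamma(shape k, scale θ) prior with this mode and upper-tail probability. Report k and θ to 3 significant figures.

k ≈ 2.02, θ ≈ 2540

Gamma(k,θ) with k>1 has mode (k−1)θ, so θ = 2580/(k−1).
Need P(X < 12100) = 0.95 with θ tied to k this way. Start at k = 2, θ = 2580: P(X<12100) ≈ 0.948.
Too low — raise k to concentrate. Iterating converges to k ≈ 2.02.
Then θ = 2580/(2.02−1) ≈ 2540.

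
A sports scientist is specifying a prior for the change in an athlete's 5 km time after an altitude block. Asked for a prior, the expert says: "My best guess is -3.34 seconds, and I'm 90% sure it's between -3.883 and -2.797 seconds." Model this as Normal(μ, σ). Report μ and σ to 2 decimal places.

A symmetric 90% interval runs μ ± z·σ with z = 1.645.
Half-width = 0.543, so σ = 0.543/1.645 = 0.33.
μ is the stated best guess, -3.34.

μ = -3.34, σ = 0.33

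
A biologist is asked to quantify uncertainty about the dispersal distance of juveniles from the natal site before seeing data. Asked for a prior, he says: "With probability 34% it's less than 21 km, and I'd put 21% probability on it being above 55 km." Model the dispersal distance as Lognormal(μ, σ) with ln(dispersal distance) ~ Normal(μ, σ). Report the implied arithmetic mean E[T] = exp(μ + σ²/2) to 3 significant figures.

If T ~ Lognormal(μ,σ) then ln T ~ Normal(μ,σ), so the p-quantile of ln T is μ + z_p·σ.
ln(21) = 3.045 and ln(55) = 4.007; z_{0.34} = -0.4125, z_{0.79} = 0.8064.
σ = (4.007 − 3.045)/(0.8064 − (-0.4125)) = 0.790.
μ = 3.045 − (-0.4125)·0.790 = 3.370.
E[T] = exp(μ + σ²/2) = exp(3.370 + 0.3120) = 39.7 km.

E[T] ≈ 39.7 km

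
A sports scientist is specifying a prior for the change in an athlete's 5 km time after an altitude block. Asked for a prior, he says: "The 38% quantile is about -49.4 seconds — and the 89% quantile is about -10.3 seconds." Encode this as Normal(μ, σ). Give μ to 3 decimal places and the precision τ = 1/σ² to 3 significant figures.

μ = -41.604, τ = 0.00154

For Normal(μ,σ), the p-quantile is μ + z_p·σ. Here z_{0.38} = -0.3055, z_{0.89} = 1.227.
So -49.4 = μ − 0.3055σ and -10.3 = μ + 1.227σ.
Subtracting: σ = (-10.3 − -49.4)/(1.227 − (-0.3055)) = 25.522.
Then μ = -49.4 − (-0.3055)·25.522 = -41.604.
Precision τ = 1/σ² = 1/25.52² = 0.00154.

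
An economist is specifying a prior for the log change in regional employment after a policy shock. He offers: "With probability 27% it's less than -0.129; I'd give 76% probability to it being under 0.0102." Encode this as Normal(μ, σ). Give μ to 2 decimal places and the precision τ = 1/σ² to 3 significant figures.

For Normal(μ,σ), the p-quantile is μ + z_p·σ. Here z_{0.27} = -0.6128, z_{0.76} = 0.7063.
So -0.129 = μ − 0.6128σ and 0.0102 = μ + 0.7063σ.
Subtracting: σ = (0.0102 − -0.129)/(0.7063 − (-0.6128)) = 0.11.
Then μ = -0.129 − (-0.6128)·0.11 = -0.06.
Precision τ = 1/σ² = 1/0.1055² = 89.8.

μ = -0.06, τ = 89.8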